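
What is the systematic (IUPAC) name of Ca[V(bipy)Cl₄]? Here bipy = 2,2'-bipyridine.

The 1 calcium counter-ion carries a total charge of +2, so each complex ion is 2−.
Ligand charges: 4×chloro (-1 each), 1×2,2'-bipyridine (neutral); total -4. So V + (-4) = 2−, giving V = +2.
The complex ion is anionic, so vanadium takes the -ate form vanadate(II).

calcium (2,2'-bipyridine)tetrachlorovanadate(II)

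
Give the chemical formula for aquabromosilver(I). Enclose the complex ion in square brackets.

[AgBr(H2O)]

Ligands: 1 bromo (Br, -1), 1 aqua (H2O, neutral). Ligand charge sum = -1.
With Ag in oxidation state +1, the complex ion is [Ag...].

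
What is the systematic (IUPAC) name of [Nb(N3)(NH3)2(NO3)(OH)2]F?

The 1 fluoride counter-ion carries a total charge of -1, so each complex ion is 1+.
Ligand charges: 2×hydroxo (-1 each), 2×ammine (neutral), 1×nitrato (-1 each), 1×azido (-1 each); total -4. So Nb + (-4) = 1+, giving Nb = +5.
Ligands are named alphabetically: ammine before azido before hydroxo before nitrato.

diammineazidodihydroxonitratoniobium(V) fluoride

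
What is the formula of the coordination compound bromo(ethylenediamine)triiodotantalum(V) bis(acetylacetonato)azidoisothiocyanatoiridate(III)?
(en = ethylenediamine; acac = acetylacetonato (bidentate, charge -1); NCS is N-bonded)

Cation [Ta…]: ligand charges -4, Ta(V) ⇒ ion charge 1+.
Anion [Ir…]: ligand charges -4, Ir(III) ⇒ ion charge 1−.

[TaBr(en)I3][Ir(acac)2(N3)(NCS)]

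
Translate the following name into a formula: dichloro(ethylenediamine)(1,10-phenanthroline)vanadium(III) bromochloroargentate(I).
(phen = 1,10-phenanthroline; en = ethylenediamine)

[VCl2(en)(phen)][AgBrCl]

Cation [V…]: ligand charges -2, V(III) ⇒ ion charge 1+.
Anion [Ag…]: ligand charges -2, Ag(I) ⇒ ion charge 1−.
One 1+ cation balances one 1− anion.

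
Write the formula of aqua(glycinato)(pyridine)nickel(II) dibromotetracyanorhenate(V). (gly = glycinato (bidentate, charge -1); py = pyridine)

Cation [Ni…]: ligand charges -1, Ni(II) ⇒ ion charge 1+.
Anion [Re…]: ligand charges -6, Re(V) ⇒ ion charge 1−.

[Ni(gly)(H2O)(py)][ReBr2(CN)4]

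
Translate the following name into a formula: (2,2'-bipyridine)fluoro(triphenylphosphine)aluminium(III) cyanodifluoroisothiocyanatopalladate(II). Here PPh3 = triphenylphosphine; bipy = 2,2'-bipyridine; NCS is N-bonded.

Cation [Al…]: ligand charges -1, Al(III) ⇒ ion charge 2+.
Anion [Pd…]: ligand charges -4, Pd(II) ⇒ ion charge 2−.
One 2+ cation balances one 2− anion.

[Al(bipy)F(PPh3)][Pd(CN)F2(NCS)]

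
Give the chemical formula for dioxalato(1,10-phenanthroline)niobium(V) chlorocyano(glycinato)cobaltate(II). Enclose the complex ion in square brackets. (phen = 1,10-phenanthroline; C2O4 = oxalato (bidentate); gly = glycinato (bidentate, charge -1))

Cation [Nb…]: ligand charges -4, Nb(V) ⇒ ion charge 1+.
Anion [Co…]: ligand charges -3, Co(II) ⇒ ion charge 1−.
One 1+ cation balances one 1− anion.

[Nb(C2O4)2(phen)][CoCl(CN)(gly)]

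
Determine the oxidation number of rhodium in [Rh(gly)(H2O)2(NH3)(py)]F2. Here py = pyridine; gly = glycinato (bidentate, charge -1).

+3

2 fluoride outside the brackets (-1 each) → the complex ion is 2+.
Ligand charges: 1×NH3 neutral; 1×py neutral; 2×H2O neutral; 1×gly = -1; sum -1.
Rh + (-1) = 2+ ⇒ Rh is +3.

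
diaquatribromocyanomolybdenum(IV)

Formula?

[MoBr3(CN)(H2O)2]

Ligands: 2 aqua (H2O, neutral), 1 cyano (CN, -1), 3 bromo (Br, -1). Ligand charge sum = -4.
With Mo in oxidation state +4, the complex ion is [Mo...].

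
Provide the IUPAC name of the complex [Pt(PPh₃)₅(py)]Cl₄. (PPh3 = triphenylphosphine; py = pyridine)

(pyridine)pentakis(triphenylphosphine)platinum(IV) chloride

The 4 chloride counter-ions carry a total charge of -4, so each complex ion is 4+.
Ligand charges: 5×triphenylphosphine (neutral), 1×pyridine (neutral); total 0. So Pt + (0) = 4+, giving Pt = +4.
Ligands are named alphabetically: pyridine before triphenylphosphine.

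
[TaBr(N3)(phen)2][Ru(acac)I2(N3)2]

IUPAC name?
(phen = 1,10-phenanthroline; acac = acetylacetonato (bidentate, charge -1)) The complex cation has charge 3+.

Both ions are complex: the cation is named first with the plain metal name, the anion second with the -ate form; each ion's ligands are alphabetised independently.
The complex cation is given as 3+; its ligand charges sum to -2, so Ta = +5.
A 1:1 salt means the anion carries the equal and opposite charge, 3−.
Anion: ligand charges sum to -5; for the ion to be 3−, Ru = +2.

azidobromobis(1,10-phenanthroline)tantalum(V) (acetylacetonato)diazidodiiodoruthenate(II)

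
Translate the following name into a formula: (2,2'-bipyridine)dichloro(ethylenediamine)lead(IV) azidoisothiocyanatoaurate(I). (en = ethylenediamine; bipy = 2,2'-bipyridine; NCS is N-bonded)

Cation [Pb…]: ligand charges -2, Pb(IV) ⇒ ion charge 2+.
Anion [Au…]: ligand charges -2, Au(I) ⇒ ion charge 1−.
One 2+ cation requires 2 of the 1− anion.

[Pb(bipy)Cl2(en)][Au(N3)(NCS)]2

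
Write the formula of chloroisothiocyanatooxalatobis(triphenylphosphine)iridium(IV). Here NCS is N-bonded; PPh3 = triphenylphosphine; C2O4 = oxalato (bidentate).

[Ir(C2O4)Cl(NCS)(PPh3)2]

Ligands: 1 chloro (Cl, -1), 1 isothiocyanato (NCS, -1), 2 triphenylphosphine (PPh3, neutral), 1 oxalato (C2O4, -2). Ligand charge sum = -4.
With Ir in oxidation state +4, the complex ion is [Ir...].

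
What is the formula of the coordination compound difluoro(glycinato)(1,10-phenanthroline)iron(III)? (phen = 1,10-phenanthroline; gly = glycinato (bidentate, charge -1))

Ligands: 2 fluoro (F, -1), 1 1,10-phenanthroline (phen, neutral), 1 glycinato (gly, -1). Ligand charge sum = -3.
With Fe in oxidation state +3, the complex ion is [Fe...].

[FeF2(gly)(phen)]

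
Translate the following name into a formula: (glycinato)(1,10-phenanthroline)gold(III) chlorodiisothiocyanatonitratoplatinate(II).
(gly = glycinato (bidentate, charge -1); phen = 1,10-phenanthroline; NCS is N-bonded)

Cation [Au…]: ligand charges -1, Au(III) ⇒ ion charge 2+.
Anion [Pt…]: ligand charges -4, Pt(II) ⇒ ion charge 2−.
One 2+ cation balances one 2− anion.

[Au(gly)(phen)][PtCl(NCS)2(NO3)]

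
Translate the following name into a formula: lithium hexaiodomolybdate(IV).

Li2[MoI6]

Ligands: 6 iodo (I, -1). Ligand charge sum = -6.
Charge balance with lithium (+1) requires 1 complex ion per 2 lithium.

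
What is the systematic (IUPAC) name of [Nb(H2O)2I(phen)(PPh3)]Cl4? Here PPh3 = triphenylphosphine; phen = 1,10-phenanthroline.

diaquaiodo(1,10-phenanthroline)(triphenylphosphine)niobium(V) chloride

The 4 chloride counter-ions carry a total charge of -4, so each complex ion is 4+.
Ligand charges: 1×iodo (-1 each), 2×aqua (neutral), 1×triphenylphosphine (neutral), 1×1,10-phenanthroline (neutral); total -1. So Nb + (-1) = 4+, giving Nb = +5.
Ligands are named alphabetically: aqua before iodo before phenanthroline before triphenylphosphine.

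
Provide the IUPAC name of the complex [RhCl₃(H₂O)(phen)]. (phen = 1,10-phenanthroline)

There is no counter-ion, so the complex is neutral overall.
Ligand charges: 3×chloro (-1 each), 1×1,10-phenanthroline (neutral), 1×aqua (neutral); total -3. So Rh + (-3) = 0, giving Rh = +3.
Ligands are named alphabetically: aqua before chloro before phenanthroline.

aquatrichloro(1,10-phenanthroline)rhodium(III)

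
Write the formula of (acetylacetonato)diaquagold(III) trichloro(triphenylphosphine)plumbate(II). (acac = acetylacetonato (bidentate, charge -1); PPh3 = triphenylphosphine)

[Au(acac)(H2O)2][PbCl3(PPh3)]2

Cation [Au…]: ligand charges -1, Au(III) ⇒ ion charge 2+.
Anion [Pb…]: ligand charges -3, Pb(II) ⇒ ion charge 1−.
One 2+ cation requires 2 of the 1− anion.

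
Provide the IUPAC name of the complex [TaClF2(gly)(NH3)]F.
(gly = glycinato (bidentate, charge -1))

amminechlorodifluoro(glycinato)tantalum(V) fluoride

The 1 fluoride counter-ion carries a total charge of -1, so each complex ion is 1+.
Ligand charges: 2×fluoro (-1 each), 1×glycinato (-1 each), 1×chloro (-1 each), 1×ammine (neutral); total -4. So Ta + (-4) = 1+, giving Ta = +5.
Ligands are named alphabetically: ammine before chloro before fluoro before glycinato.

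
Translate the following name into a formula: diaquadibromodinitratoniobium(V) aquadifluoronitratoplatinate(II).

[NbBr2(H2O)2(NO3)2][PtF2(H2O)(NO3)]

Cation [Nb…]: ligand charges -4, Nb(V) ⇒ ion charge 1+.
Anion [Pt…]: ligand charges -3, Pt(II) ⇒ ion charge 1−.
One 1+ cation balances one 1− anion.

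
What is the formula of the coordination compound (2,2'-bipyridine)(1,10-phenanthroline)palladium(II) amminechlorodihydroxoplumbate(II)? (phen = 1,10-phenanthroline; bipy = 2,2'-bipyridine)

[Pd(bipy)(phen)][PbCl(NH3)(OH)2]2

Cation [Pd…]: ligand charges 0, Pd(II) ⇒ ion charge 2+.
Anion [Pb…]: ligand charges -3, Pb(II) ⇒ ion charge 1−.
One 2+ cation requires 2 of the 1− anion.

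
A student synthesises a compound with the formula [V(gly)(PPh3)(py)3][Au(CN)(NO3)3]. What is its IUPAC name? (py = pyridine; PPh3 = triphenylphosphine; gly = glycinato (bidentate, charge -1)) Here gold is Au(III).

Both ions are complex: the cation is named first with the plain metal name, the anion second with the -ate form; each ion's ligands are alphabetised independently.
Au is given as +3; the anion's ligand charges sum to -4, so the complex anion is 1−.
A 1:1 salt means the cation carries the equal and opposite charge, 1+.
Cation: ligand charges sum to -1; for the ion to be 1+, V = +2.

(glycinato)tris(pyridine)(triphenylphosphine)vanadium(II) cyanotrinitratoaurate(III)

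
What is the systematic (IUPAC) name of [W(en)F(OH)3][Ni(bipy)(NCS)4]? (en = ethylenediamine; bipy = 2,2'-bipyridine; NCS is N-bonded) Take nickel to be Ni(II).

(ethylenediamine)fluorotrihydroxotungsten(VI) (2,2'-bipyridine)tetraisothiocyanatonickelate(II)

Both ions are complex: the cation is named first with the plain metal name, the anion second with the -ate form; each ion's ligands are alphabetised independently.
Ni is given as +2; the anion's ligand charges sum to -4, so the complex anion is 2−.
A 1:1 salt means the cation carries the equal and opposite charge, 2+.
Cation: ligand charges sum to -4; for the ion to be 2+, W = +6.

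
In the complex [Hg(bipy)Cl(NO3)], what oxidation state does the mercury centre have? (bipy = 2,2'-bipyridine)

No counter-ion: the bracketed complex is neutral.
Ligand charges: 1×bipy neutral; 1×NO3 = -1; 1×Cl = -1; sum -2.
Hg + (-2) = 0 ⇒ Hg is +2.

+2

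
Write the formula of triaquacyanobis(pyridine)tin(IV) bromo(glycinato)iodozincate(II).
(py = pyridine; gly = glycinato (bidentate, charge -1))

Cation [Sn…]: ligand charges -1, Sn(IV) ⇒ ion charge 3+.
Anion [Zn…]: ligand charges -3, Zn(II) ⇒ ion charge 1−.
One 3+ cation requires 3 of the 1− anion.

[Sn(CN)(H2O)3(py)2][ZnBr(gly)I]3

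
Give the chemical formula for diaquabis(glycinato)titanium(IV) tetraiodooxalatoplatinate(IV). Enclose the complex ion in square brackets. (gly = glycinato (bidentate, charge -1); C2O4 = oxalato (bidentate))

[Ti(gly)2(H2O)2][Pt(C2O4)I4]

Cation [Ti…]: ligand charges -2, Ti(IV) ⇒ ion charge 2+.
Anion [Pt…]: ligand charges -6, Pt(IV) ⇒ ion charge 2−.
One 2+ cation balances one 2− anion.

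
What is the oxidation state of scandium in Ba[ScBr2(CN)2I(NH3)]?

+3

1 barium outside the brackets (+2 each) → the complex ion is 2−.
Ligand charges: 2×CN = -2; 1×I = -1; 1×NH3 neutral; 2×Br = -2; sum -5.
Sc + (-5) = 2− ⇒ Sc is +3.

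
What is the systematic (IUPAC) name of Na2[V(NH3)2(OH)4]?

sodium diamminetetrahydroxovanadate(II)

The 2 sodium counter-ions carry a total charge of +2, so each complex ion is 2−.
Ligand charges: 2×ammine (neutral), 4×hydroxo (-1 each); total -4. So V + (-4) = 2−, giving V = +2.
The complex ion is anionic, so vanadium takes the -ate form vanadate(II).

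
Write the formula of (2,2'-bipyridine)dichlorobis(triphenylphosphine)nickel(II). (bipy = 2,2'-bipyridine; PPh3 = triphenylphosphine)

[Ni(bipy)Cl2(PPh3)2]

Ligands: 2 chloro (Cl, -1), 1 2,2'-bipyridine (bipy, neutral), 2 triphenylphosphine (PPh3, neutral). Ligand charge sum = -2.
With Ni in oxidation state +2, the complex ion is [Ni...].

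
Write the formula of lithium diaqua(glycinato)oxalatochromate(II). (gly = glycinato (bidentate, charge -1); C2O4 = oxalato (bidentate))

Li[Cr(C2O4)(gly)(H2O)2]

Ligands: 1 glycinato (gly, -1), 2 aqua (H2O, neutral), 1 oxalato (C2O4, -2). Ligand charge sum = -3.
Charge balance with lithium (+1) requires 1 complex ion per 1 lithium.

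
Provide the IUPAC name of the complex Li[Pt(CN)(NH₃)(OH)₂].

The 1 lithium counter-ion carries a total charge of +1, so each complex ion is 1−.
Ligand charges: 1×cyano (-1 each), 1×ammine (neutral), 2×hydroxo (-1 each); total -3. So Pt + (-3) = 1−, giving Pt = +2.
The complex ion is anionic, so platinum takes the -ate form platinate(II).

lithium amminecyanodihydroxoplatinate(II)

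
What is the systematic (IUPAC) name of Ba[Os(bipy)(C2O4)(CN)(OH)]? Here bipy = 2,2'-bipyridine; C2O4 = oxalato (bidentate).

The 1 barium counter-ion carries a total charge of +2, so each complex ion is 2−.
Ligand charges: 1×2,2'-bipyridine (neutral), 1×cyano (-1 each), 1×oxalato (-2 each), 1×hydroxo (-1 each); total -4. So Os + (-4) = 2−, giving Os = +2.
Ligands are named alphabetically: bipyridine before cyano before hydroxo before oxalato.
The complex ion is anionic, so osmium takes the -ate form osmate(II).

barium (2,2'-bipyridine)cyanohydroxooxalatoosmate(II)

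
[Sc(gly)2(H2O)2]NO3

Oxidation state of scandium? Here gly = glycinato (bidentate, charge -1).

1 nitrate outside the brackets (-1 each) → the complex ion is 1+.
Ligand charges: 2×gly = -2; 2×H2O neutral; sum -2.
Sc + (-2) = 1+ ⇒ Sc is +3.

+3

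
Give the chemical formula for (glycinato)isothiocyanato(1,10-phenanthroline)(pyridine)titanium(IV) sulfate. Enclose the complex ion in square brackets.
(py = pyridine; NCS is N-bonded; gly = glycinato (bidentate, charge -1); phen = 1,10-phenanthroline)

Ligands: 1 pyridine (py, neutral), 1 isothiocyanato (NCS, -1), 1 glycinato (gly, -1), 1 1,10-phenanthroline (phen, neutral). Ligand charge sum = -2.
With Ti in oxidation state +4, the complex ion is [Ti...]^2+.
Charge balance with sulfate (-2) requires 1 complex ion per 1 sulfate.

[Ti(gly)(NCS)(phen)(py)]SO4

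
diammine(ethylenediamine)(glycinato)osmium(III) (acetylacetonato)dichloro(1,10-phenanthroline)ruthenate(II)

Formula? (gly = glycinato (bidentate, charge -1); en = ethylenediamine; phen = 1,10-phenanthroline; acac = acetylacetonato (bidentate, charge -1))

Cation [Os…]: ligand charges -1, Os(III) ⇒ ion charge 2+.
Anion [Ru…]: ligand charges -3, Ru(II) ⇒ ion charge 1−.
One 2+ cation requires 2 of the 1− anion.

[Os(en)(gly)(NH3)2][Ru(acac)Cl2(phen)]2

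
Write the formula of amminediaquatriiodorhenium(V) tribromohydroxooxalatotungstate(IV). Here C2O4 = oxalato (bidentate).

Cation [Re…]: ligand charges -3, Re(V) ⇒ ion charge 2+.
Anion [W…]: ligand charges -6, W(IV) ⇒ ion charge 2−.
One 2+ cation balances one 2− anion.

[Re(H2O)2I3(NH3)][WBr3(C2O4)(OH)]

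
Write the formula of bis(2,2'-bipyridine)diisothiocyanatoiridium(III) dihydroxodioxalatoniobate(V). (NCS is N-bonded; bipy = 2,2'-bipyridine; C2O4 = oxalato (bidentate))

Cation [Ir…]: ligand charges -2, Ir(III) ⇒ ion charge 1+.
Anion [Nb…]: ligand charges -6, Nb(V) ⇒ ion charge 1−.
One 1+ cation balances one 1− anion.

[Ir(bipy)2(NCS)2][Nb(C2O4)2(OH)2]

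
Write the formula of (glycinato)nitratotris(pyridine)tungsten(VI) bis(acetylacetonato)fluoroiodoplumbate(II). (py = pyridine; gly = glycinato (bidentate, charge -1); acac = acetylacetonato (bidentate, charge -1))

Cation [W…]: ligand charges -2, W(VI) ⇒ ion charge 4+.
Anion [Pb…]: ligand charges -4, Pb(II) ⇒ ion charge 2−.
One 4+ cation requires 2 of the 2− anion.

[W(gly)(NO3)(py)3][Pb(acac)2FI]2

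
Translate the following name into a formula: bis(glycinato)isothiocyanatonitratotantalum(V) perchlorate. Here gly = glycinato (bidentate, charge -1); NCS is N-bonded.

[Ta(gly)2(NCS)(NO3)]ClO4

Ligands: 1 nitrato (NO3, -1), 2 glycinato (gly, -1), 1 isothiocyanato (NCS, -1). Ligand charge sum = -4.
Charge balance with perchlorate (-1) requires 1 complex ion per 1 perchlorate.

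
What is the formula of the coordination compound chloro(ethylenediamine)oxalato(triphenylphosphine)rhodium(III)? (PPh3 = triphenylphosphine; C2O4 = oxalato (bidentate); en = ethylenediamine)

Ligands: 1 triphenylphosphine (PPh3, neutral), 1 chloro (Cl, -1), 1 oxalato (C2O4, -2), 1 ethylenediamine (en, neutral). Ligand charge sum = -3.
With Rh in oxidation state +3, the complex ion is [Rh...].

[Rh(C2O4)Cl(en)(PPh3)]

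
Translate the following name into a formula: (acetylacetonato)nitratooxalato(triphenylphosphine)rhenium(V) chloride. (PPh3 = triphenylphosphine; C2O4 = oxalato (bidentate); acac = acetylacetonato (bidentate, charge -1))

[Re(acac)(C2O4)(NO3)(PPh3)]Cl

Ligands: 1 triphenylphosphine (PPh3, neutral), 1 oxalato (C2O4, -2), 1 nitrato (NO3, -1), 1 acetylacetonato (acac, -1). Ligand charge sum = -4.
With Re in oxidation state +5, the complex ion is [Re...]^1+.
Charge balance with chloride (-1) requires 1 complex ion per 1 chloride.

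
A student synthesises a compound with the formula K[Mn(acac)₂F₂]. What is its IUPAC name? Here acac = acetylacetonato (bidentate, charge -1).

The 1 potassium counter-ion carries a total charge of +1, so each complex ion is 1−.
Ligand charges: 2×acetylacetonato (-1 each), 2×fluoro (-1 each); total -4. So Mn + (-4) = 1−, giving Mn = +3.
The complex ion is anionic, so manganese takes the -ate form manganate(III).

potassium bis(acetylacetonato)difluoromanganate(III)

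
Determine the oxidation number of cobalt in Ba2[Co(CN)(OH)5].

+2

2 barium outside the brackets (+2 each) → the complex ion is 4−.
Ligand charges: 1×CN = -1; 5×OH = -5; sum -6.
Co + (-6) = 4− ⇒ Co is +2.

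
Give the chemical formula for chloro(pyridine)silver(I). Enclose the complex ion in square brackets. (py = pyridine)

Ligands: 1 pyridine (py, neutral), 1 chloro (Cl, -1). Ligand charge sum = -1.
With Ag in oxidation state +1, the complex ion is [Ag...].

[AgCl(py)]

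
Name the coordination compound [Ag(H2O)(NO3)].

There is no counter-ion, so the complex is neutral overall.
Ligand charges: 1×nitrato (-1 each), 1×aqua (neutral); total -1. So Ag + (-1) = 0, giving Ag = +1.
Ligands are named alphabetically: aqua before nitrato.

aquanitratosilver(I)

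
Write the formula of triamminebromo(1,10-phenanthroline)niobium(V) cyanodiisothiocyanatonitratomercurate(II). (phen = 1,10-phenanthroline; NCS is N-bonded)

[NbBr(NH3)3(phen)][Hg(CN)(NCS)2(NO3)]2

Cation [Nb…]: ligand charges -1, Nb(V) ⇒ ion charge 4+.
Anion [Hg…]: ligand charges -4, Hg(II) ⇒ ion charge 2−.
One 4+ cation requires 2 of the 2− anion.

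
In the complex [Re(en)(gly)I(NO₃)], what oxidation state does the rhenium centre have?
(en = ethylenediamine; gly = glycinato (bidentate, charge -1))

+3

No counter-ion: the bracketed complex is neutral.
Ligand charges: 1×en neutral; 1×I = -1; 1×NO3 = -1; 1×gly = -1; sum -3.
Re + (-3) = 0 ⇒ Re is +3.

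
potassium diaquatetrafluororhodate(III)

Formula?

K[RhF4(H2O)2]

Ligands: 4 fluoro (F, -1), 2 aqua (H2O, neutral). Ligand charge sum = -4.
With Rh in oxidation state +3, the complex ion is [Rh...]^1−.
Charge balance with potassium (+1) requires 1 complex ion per 1 potassium.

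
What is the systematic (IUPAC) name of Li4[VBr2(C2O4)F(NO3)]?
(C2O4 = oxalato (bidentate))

The 4 lithium counter-ions carry a total charge of +4, so each complex ion is 4−.
Ligand charges: 1×fluoro (-1 each), 1×oxalato (-2 each), 1×nitrato (-1 each), 2×bromo (-1 each); total -6. So V + (-6) = 4−, giving V = +2.
Ligands are named alphabetically: bromo before fluoro before nitrato before oxalato.
The complex ion is anionic, so vanadium takes the -ate form vanadate(II).

lithium dibromofluoronitratooxalatovanadate(II)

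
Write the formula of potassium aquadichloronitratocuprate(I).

K2[CuCl2(H2O)(NO3)]

Ligands: 1 nitrato (NO3, -1), 2 chloro (Cl, -1), 1 aqua (H2O, neutral). Ligand charge sum = -3.
With Cu in oxidation state +1, the complex ion is [Cu...]^2−.
Charge balance with potassium (+1) requires 1 complex ion per 2 potassium.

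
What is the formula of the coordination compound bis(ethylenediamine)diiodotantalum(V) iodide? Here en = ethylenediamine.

[Ta(en)2I2]I3

Ligands: 2 ethylenediamine (en, neutral), 2 iodo (I, -1). Ligand charge sum = -2.
With Ta in oxidation state +5, the complex ion is [Ta...]^3+.
Charge balance with iodide (-1) requires 1 complex ion per 3 iodide.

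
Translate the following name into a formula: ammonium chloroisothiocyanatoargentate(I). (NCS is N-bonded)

NH4[AgCl(NCS)]

Ligands: 1 chloro (Cl, -1), 1 isothiocyanato (NCS, -1). Ligand charge sum = -2.
Charge balance with ammonium (+1) requires 1 complex ion per 1 ammonium.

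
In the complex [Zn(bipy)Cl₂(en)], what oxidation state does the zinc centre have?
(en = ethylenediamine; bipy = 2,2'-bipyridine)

No counter-ion: the bracketed complex is neutral.
Ligand charges: 1×en neutral; 2×Cl = -2; 1×bipy neutral; sum -2.
Zn + (-2) = 0 ⇒ Zn is +2.

+2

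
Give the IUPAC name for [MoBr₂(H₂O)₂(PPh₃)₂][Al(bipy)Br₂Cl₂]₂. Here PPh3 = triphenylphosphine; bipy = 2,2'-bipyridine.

Both ions are complex: the cation is named first with the plain metal name, the anion second with the -ate form; each ion's ligands are alphabetised independently.
Aluminium is always +3 in its complexes; the anion's ligand charges sum to -4, so the complex anion is 1−.
With 2 anions per cation, the cation must be 2×1 = 2+.
Cation: ligand charges sum to -2; for the ion to be 2+, Mo = +4.

diaquadibromobis(triphenylphosphine)molybdenum(IV) (2,2'-bipyridine)dibromodichloroaluminate(III)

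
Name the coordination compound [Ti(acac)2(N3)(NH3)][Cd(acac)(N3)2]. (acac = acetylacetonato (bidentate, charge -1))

Both ions are complex: the cation is named first with the plain metal name, the anion second with the -ate form; each ion's ligands are alphabetised independently.
Cadmium is always +2 in its complexes; the anion's ligand charges sum to -3, so the complex anion is 1−.
A 1:1 salt means the cation carries the equal and opposite charge, 1+.
Cation: ligand charges sum to -3; for the ion to be 1+, Ti = +4.

bis(acetylacetonato)ammineazidotitanium(IV) (acetylacetonato)diazidocadmate(II)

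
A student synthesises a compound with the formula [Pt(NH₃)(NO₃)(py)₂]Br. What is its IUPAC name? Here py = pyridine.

amminenitratobis(pyridine)platinum(II) bromide

The 1 bromide counter-ion carries a total charge of -1, so each complex ion is 1+.
Ligand charges: 1×nitrato (-1 each), 2×pyridine (neutral), 1×ammine (neutral); total -1. So Pt + (-1) = 1+, giving Pt = +2.
Ligands are named alphabetically: ammine before nitrato before pyridine.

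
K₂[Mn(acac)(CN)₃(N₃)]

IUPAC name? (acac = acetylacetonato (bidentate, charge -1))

The 2 potassium counter-ions carry a total charge of +2, so each complex ion is 2−.
Ligand charges: 3×cyano (-1 each), 1×azido (-1 each), 1×acetylacetonato (-1 each); total -5. So Mn + (-5) = 2−, giving Mn = +3.
The complex ion is anionic, so manganese takes the -ate form manganate(III).

potassium (acetylacetonato)azidotricyanomanganate(III)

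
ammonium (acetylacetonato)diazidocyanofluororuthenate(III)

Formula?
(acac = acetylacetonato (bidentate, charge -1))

(NH4)2[Ru(acac)(CN)F(N3)2]

Ligands: 1 acetylacetonato (acac, -1), 2 azido (N3, -1), 1 cyano (CN, -1), 1 fluoro (F, -1). Ligand charge sum = -5.
Charge balance with ammonium (+1) requires 1 complex ion per 2 ammonium.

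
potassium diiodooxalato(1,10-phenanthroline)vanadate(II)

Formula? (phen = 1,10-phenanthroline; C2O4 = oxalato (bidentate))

Ligands: 2 iodo (I, -1), 1 1,10-phenanthroline (phen, neutral), 1 oxalato (C2O4, -2). Ligand charge sum = -4.
Charge balance with potassium (+1) requires 1 complex ion per 2 potassium.

K2[V(C2O4)I2(phen)]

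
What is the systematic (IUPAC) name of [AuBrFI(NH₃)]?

There is no counter-ion, so the complex is neutral overall.
Ligand charges: 1×ammine (neutral), 1×iodo (-1 each), 1×bromo (-1 each), 1×fluoro (-1 each); total -3. So Au + (-3) = 0, giving Au = +3.
Ligands are named alphabetically: ammine before bromo before fluoro before iodo.

amminebromofluoroiodogold(III)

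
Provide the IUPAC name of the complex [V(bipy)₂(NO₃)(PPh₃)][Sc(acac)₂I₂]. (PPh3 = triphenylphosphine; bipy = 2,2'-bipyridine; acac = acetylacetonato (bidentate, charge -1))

Scandium is always +3 in its complexes; the anion's ligand charges sum to -4, so the complex anion is 1−.
A 1:1 salt means the cation carries the equal and opposite charge, 1+.
Cation: ligand charges sum to -1; for the ion to be 1+, V = +2.

bis(2,2'-bipyridine)nitrato(triphenylphosphine)vanadium(II) bis(acetylacetonato)diiodoscandate(III)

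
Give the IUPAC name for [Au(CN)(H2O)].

aquacyanogold(I)

There is no counter-ion, so the complex is neutral overall.
Ligand charges: 1×cyano (-1 each), 1×aqua (neutral); total -1. So Au + (-1) = 0, giving Au = +1.
Ligands are named alphabetically: aqua before cyano.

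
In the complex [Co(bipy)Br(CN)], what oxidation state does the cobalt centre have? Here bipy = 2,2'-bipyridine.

No counter-ion: the bracketed complex is neutral.
Ligand charges: 1×bipy neutral; 1×CN = -1; 1×Br = -1; sum -2.
Co + (-2) = 0 ⇒ Co is +2.

+2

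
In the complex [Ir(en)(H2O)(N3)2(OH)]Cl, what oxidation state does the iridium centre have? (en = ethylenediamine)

+4

1 chloride outside the brackets (-1 each) → the complex ion is 1+.
Ligand charges: 1×OH = -1; 1×H2O neutral; 1×en neutral; 2×N3 = -2; sum -3.
Ir + (-3) = 1+ ⇒ Ir is +4.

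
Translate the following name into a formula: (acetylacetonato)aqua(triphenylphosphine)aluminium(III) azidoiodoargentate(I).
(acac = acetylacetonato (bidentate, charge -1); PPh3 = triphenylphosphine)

Cation [Al…]: ligand charges -1, Al(III) ⇒ ion charge 2+.
Anion [Ag…]: ligand charges -2, Ag(I) ⇒ ion charge 1−.
One 2+ cation requires 2 of the 1− anion.

[Al(acac)(H2O)(PPh3)][AgI(N3)]2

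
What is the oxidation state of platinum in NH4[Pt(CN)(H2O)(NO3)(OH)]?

1 ammonium outside the brackets (+1 each) → the complex ion is 1−.
Ligand charges: 1×OH = -1; 1×NO3 = -1; 1×H2O neutral; 1×CN = -1; sum -3.
Pt + (-3) = 1− ⇒ Pt is +2.

+2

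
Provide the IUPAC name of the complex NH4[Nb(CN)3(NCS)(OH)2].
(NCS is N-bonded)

ammonium tricyanodihydroxoisothiocyanatoniobate(V)

The 1 ammonium counter-ion carries a total charge of +1, so each complex ion is 1−.
Ligand charges: 2×hydroxo (-1 each), 1×isothiocyanato (-1 each), 3×cyano (-1 each); total -6. So Nb + (-6) = 1−, giving Nb = +5.
The complex ion is anionic, so niobium takes the -ate form niobate(V).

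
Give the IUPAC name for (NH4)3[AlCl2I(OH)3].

ammonium dichlorotrihydroxoiodoaluminate(III)

The 3 ammonium counter-ions carry a total charge of +3, so each complex ion is 3−.
Ligand charges: 3×hydroxo (-1 each), 2×chloro (-1 each), 1×iodo (-1 each); total -6. So Al + (-6) = 3−, giving Al = +3.
Ligands are named alphabetically: chloro before hydroxo before iodo.
The complex ion is anionic, so aluminium takes the -ate form aluminate(III).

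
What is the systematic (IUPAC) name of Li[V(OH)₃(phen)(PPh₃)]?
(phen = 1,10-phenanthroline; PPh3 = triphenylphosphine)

lithium trihydroxo(1,10-phenanthroline)(triphenylphosphine)vanadate(II)

The 1 lithium counter-ion carries a total charge of +1, so each complex ion is 1−.
Ligand charges: 3×hydroxo (-1 each), 1×1,10-phenanthroline (neutral), 1×triphenylphosphine (neutral); total -3. So V + (-3) = 1−, giving V = +2.
Ligands are named alphabetically: hydroxo before phenanthroline before triphenylphosphine.
The complex ion is anionic, so vanadium takes the -ate form vanadate(II).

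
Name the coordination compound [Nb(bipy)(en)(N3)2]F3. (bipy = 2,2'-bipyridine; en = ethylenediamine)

The 3 fluoride counter-ions carry a total charge of -3, so each complex ion is 3+.
Ligand charges: 2×azido (-1 each), 1×2,2'-bipyridine (neutral), 1×ethylenediamine (neutral); total -2. So Nb + (-2) = 3+, giving Nb = +5.
Ligands are named alphabetically: azido before bipyridine before ethylenediamine.

diazido(2,2'-bipyridine)(ethylenediamine)niobium(V) fluoride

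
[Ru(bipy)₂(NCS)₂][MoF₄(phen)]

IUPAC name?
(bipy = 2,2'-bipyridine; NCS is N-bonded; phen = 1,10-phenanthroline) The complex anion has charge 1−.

bis(2,2'-bipyridine)diisothiocyanatoruthenium(III) tetrafluoro(1,10-phenanthroline)molybdate(III)

Both ions are complex: the cation is named first with the plain metal name, the anion second with the -ate form; each ion's ligands are alphabetised independently.
The complex anion is given as 1−; its ligand charges sum to -4, so Mo = +3.
A 1:1 salt means the cation carries the equal and opposite charge, 1+.
Cation: ligand charges sum to -2; for the ion to be 1+, Ru = +3.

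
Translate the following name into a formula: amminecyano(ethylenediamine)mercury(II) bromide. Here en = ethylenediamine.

[Hg(CN)(en)(NH3)]Br

Ligands: 1 ethylenediamine (en, neutral), 1 cyano (CN, -1), 1 ammine (NH3, neutral). Ligand charge sum = -1.
With Hg in oxidation state +2, the complex ion is [Hg...]^1+.
Charge balance with bromide (-1) requires 1 complex ion per 1 bromide.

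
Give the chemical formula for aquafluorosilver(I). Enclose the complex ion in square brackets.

[AgF(H2O)]

Ligands: 1 aqua (H2O, neutral), 1 fluoro (F, -1). Ligand charge sum = -1.
With Ag in oxidation state +1, the complex ion is [Ag...].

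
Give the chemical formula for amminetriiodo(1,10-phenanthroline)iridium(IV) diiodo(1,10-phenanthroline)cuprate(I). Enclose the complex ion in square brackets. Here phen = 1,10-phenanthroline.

Cation [Ir…]: ligand charges -3, Ir(IV) ⇒ ion charge 1+.
Anion [Cu…]: ligand charges -2, Cu(I) ⇒ ion charge 1−.
One 1+ cation balances one 1− anion.

[IrI3(NH3)(phen)][CuI2(phen)]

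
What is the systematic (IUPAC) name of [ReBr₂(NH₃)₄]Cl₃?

The 3 chloride counter-ions carry a total charge of -3, so each complex ion is 3+.
Ligand charges: 2×bromo (-1 each), 4×ammine (neutral); total -2. So Re + (-2) = 3+, giving Re = +5.
Ligands are named alphabetically: ammine before bromo.

tetraamminedibromorhenium(V) chloride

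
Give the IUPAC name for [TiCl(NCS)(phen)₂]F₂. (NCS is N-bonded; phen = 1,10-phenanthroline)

The 2 fluoride counter-ions carry a total charge of -2, so each complex ion is 2+.
Ligand charges: 1×isothiocyanato (-1 each), 2×1,10-phenanthroline (neutral), 1×chloro (-1 each); total -2. So Ti + (-2) = 2+, giving Ti = +4.
Ligands are named alphabetically: chloro before isothiocyanato before phenanthroline.

chloroisothiocyanatobis(1,10-phenanthroline)titanium(IV) fluoride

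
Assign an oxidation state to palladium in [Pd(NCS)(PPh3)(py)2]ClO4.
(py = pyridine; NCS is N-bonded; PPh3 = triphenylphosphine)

1 perchlorate outside the brackets (-1 each) → the complex ion is 1+.
Ligand charges: 2×py neutral; 1×NCS = -1; 1×PPh3 neutral; sum -1.
Pd + (-1) = 1+ ⇒ Pd is +2.

+2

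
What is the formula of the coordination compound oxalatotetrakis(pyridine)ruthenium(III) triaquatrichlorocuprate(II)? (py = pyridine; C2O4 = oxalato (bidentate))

[Ru(C2O4)(py)4][CuCl3(H2O)3]

Cation [Ru…]: ligand charges -2, Ru(III) ⇒ ion charge 1+.
Anion [Cu…]: ligand charges -3, Cu(II) ⇒ ion charge 1−.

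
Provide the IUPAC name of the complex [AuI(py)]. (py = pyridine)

There is no counter-ion, so the complex is neutral overall.
Ligand charges: 1×iodo (-1 each), 1×pyridine (neutral); total -1. So Au + (-1) = 0, giving Au = +1.
Ligands are named alphabetically: iodo before pyridine.

iodo(pyridine)gold(I)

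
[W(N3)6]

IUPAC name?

There is no counter-ion, so the complex is neutral overall.
Ligand charges: 6×azido (-1 each); total -6. So W + (-6) = 0, giving W = +6.

hexaazidotungsten(VI)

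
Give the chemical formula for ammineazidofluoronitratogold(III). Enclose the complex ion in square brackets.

Ligands: 1 azido (N3, -1), 1 ammine (NH3, neutral), 1 fluoro (F, -1), 1 nitrato (NO3, -1). Ligand charge sum = -3.
With Au in oxidation state +3, the complex ion is [Au...].

[AuF(N3)(NH3)(NO3)]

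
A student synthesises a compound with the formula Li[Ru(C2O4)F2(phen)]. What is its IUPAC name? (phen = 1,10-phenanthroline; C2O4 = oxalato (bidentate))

The 1 lithium counter-ion carries a total charge of +1, so each complex ion is 1−.
Ligand charges: 1×1,10-phenanthroline (neutral), 2×fluoro (-1 each), 1×oxalato (-2 each); total -4. So Ru + (-4) = 1−, giving Ru = +3.
Ligands are named alphabetically: fluoro before oxalato before phenanthroline.
The complex ion is anionic, so ruthenium takes the -ate form ruthenate(III).

lithium difluorooxalato(1,10-phenanthroline)ruthenate(III)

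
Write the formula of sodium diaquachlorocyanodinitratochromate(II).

Na2[CrCl(CN)(H2O)2(NO3)2]

Ligands: 1 chloro (Cl, -1), 2 nitrato (NO3, -1), 1 cyano (CN, -1), 2 aqua (H2O, neutral). Ligand charge sum = -4.
Charge balance with sodium (+1) requires 1 complex ion per 2 sodium.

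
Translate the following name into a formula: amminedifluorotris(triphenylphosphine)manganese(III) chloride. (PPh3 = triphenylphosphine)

[MnF2(NH3)(PPh3)3]Cl

Ligands: 1 ammine (NH3, neutral), 2 fluoro (F, -1), 3 triphenylphosphine (PPh3, neutral). Ligand charge sum = -2.
With Mn in oxidation state +3, the complex ion is [Mn...]^1+.
Charge balance with chloride (-1) requires 1 complex ion per 1 chloride.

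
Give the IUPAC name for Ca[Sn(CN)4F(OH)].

The 1 calcium counter-ion carries a total charge of +2, so each complex ion is 2−.
Ligand charges: 4×cyano (-1 each), 1×hydroxo (-1 each), 1×fluoro (-1 each); total -6. So Sn + (-6) = 2−, giving Sn = +4.
Ligands are named alphabetically: cyano before fluoro before hydroxo.
The complex ion is anionic, so tin takes the -ate form stannate(IV).

calcium tetracyanofluorohydroxostannate(IV)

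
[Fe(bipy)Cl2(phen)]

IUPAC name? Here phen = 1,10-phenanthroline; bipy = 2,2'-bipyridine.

There is no counter-ion, so the complex is neutral overall.
Ligand charges: 1×1,10-phenanthroline (neutral), 1×2,2'-bipyridine (neutral), 2×chloro (-1 each); total -2. So Fe + (-2) = 0, giving Fe = +2.
Ligands are named alphabetically: bipyridine before chloro before phenanthroline.

(2,2'-bipyridine)dichloro(1,10-phenanthroline)iron(II)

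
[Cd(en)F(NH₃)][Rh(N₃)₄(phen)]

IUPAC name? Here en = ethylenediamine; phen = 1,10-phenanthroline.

ammine(ethylenediamine)fluorocadmium(II) tetraazido(1,10-phenanthroline)rhodate(III)

Cadmium is always +2 in its complexes; the cation's ligand charges sum to -1, so the complex cation is 1+.
A 1:1 salt means the anion carries the equal and opposite charge, 1−.
Anion: ligand charges sum to -4; for the ion to be 1−, Rh = +3.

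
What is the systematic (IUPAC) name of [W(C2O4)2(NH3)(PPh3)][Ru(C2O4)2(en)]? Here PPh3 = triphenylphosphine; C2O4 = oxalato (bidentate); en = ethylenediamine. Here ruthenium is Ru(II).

amminedioxalato(triphenylphosphine)tungsten(VI) (ethylenediamine)dioxalatoruthenate(II)

Ru is given as +2; the anion's ligand charges sum to -4, so the complex anion is 2−.
A 1:1 salt means the cation carries the equal and opposite charge, 2+.
Cation: ligand charges sum to -4; for the ion to be 2+, W = +6.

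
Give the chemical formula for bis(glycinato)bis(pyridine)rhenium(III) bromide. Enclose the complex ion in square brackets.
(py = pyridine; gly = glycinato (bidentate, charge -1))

Ligands: 2 pyridine (py, neutral), 2 glycinato (gly, -1). Ligand charge sum = -2.
With Re in oxidation state +3, the complex ion is [Re...]^1+.
Charge balance with bromide (-1) requires 1 complex ion per 1 bromide.

[Re(gly)2(py)2]Br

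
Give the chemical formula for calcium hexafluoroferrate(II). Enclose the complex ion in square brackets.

Ligands: 6 fluoro (F, -1). Ligand charge sum = -6.
With Fe in oxidation state +2, the complex ion is [Fe...]^4−.
Charge balance with calcium (+2) requires 1 complex ion per 2 calcium.

Ca2[FeF6]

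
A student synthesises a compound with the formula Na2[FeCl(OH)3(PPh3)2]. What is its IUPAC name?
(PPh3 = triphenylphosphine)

sodium chlorotrihydroxobis(triphenylphosphine)ferrate(II)

The 2 sodium counter-ions carry a total charge of +2, so each complex ion is 2−.
Ligand charges: 2×triphenylphosphine (neutral), 1×chloro (-1 each), 3×hydroxo (-1 each); total -4. So Fe + (-4) = 2−, giving Fe = +2.
Ligands are named alphabetically: chloro before hydroxo before triphenylphosphine.
The complex ion is anionic, so iron takes the -ate form ferrate(II).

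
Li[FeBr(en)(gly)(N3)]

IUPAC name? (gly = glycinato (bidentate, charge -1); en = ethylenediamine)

lithium azidobromo(ethylenediamine)(glycinato)ferrate(II)

The 1 lithium counter-ion carries a total charge of +1, so each complex ion is 1−.
Ligand charges: 1×glycinato (-1 each), 1×azido (-1 each), 1×bromo (-1 each), 1×ethylenediamine (neutral); total -3. So Fe + (-3) = 1−, giving Fe = +2.
Ligands are named alphabetically: azido before bromo before ethylenediamine before glycinato.
The complex ion is anionic, so iron takes the -ate form ferrate(II).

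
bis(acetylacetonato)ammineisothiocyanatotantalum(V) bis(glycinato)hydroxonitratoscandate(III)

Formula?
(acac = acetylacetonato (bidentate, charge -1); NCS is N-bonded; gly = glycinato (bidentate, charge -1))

[Ta(acac)2(NCS)(NH3)][Sc(gly)2(NO3)(OH)]2

Cation [Ta…]: ligand charges -3, Ta(V) ⇒ ion charge 2+.
Anion [Sc…]: ligand charges -4, Sc(III) ⇒ ion charge 1−.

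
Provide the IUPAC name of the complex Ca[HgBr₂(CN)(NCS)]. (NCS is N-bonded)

The 1 calcium counter-ion carries a total charge of +2, so each complex ion is 2−.
Ligand charges: 1×cyano (-1 each), 2×bromo (-1 each), 1×isothiocyanato (-1 each); total -4. So Hg + (-4) = 2−, giving Hg = +2.
Ligands are named alphabetically: bromo before cyano before isothiocyanato.
The complex ion is anionic, so mercury takes the -ate form mercurate(II).

calcium dibromocyanoisothiocyanatomercurate(II)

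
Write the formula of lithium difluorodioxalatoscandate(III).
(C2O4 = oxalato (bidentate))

Li3[Sc(C2O4)2F2]

Ligands: 2 oxalato (C2O4, -2), 2 fluoro (F, -1). Ligand charge sum = -6.
With Sc in oxidation state +3, the complex ion is [Sc...]^3−.
Charge balance with lithium (+1) requires 1 complex ion per 3 lithium.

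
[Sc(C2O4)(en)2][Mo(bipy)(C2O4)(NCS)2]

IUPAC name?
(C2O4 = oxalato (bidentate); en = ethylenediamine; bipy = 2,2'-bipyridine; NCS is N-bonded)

bis(ethylenediamine)oxalatoscandium(III) (2,2'-bipyridine)diisothiocyanatooxalatomolybdate(III)

Scandium is always +3 in its complexes; the cation's ligand charges sum to -2, so the complex cation is 1+.
A 1:1 salt means the anion carries the equal and opposite charge, 1−.
Anion: ligand charges sum to -4; for the ion to be 1−, Mo = +3.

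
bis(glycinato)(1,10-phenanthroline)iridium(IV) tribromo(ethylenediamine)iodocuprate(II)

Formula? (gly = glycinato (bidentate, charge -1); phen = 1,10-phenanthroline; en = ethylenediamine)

[Ir(gly)2(phen)][CuBr3(en)I]

Cation [Ir…]: ligand charges -2, Ir(IV) ⇒ ion charge 2+.
Anion [Cu…]: ligand charges -4, Cu(II) ⇒ ion charge 2−.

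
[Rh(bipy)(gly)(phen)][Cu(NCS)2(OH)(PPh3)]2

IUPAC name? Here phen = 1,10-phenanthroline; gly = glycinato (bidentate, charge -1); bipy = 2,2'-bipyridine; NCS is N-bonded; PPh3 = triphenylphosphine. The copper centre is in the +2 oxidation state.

(2,2'-bipyridine)(glycinato)(1,10-phenanthroline)rhodium(III) hydroxodiisothiocyanato(triphenylphosphine)cuprate(II)

Both ions are complex: the cation is named first with the plain metal name, the anion second with the -ate form; each ion's ligands are alphabetised independently.
Cu is given as +2; the anion's ligand charges sum to -3, so the complex anion is 1−.
With 2 anions per cation, the cation must be 2×1 = 2+.
Cation: ligand charges sum to -1; for the ion to be 2+, Rh = +3.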